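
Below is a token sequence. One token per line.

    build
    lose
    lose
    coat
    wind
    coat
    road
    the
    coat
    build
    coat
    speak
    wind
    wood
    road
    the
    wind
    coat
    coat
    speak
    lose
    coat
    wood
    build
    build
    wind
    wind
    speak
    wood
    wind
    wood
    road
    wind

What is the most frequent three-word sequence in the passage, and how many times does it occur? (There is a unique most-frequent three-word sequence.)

Trigram frequencies (highest first):
  wind wood road: 2
  build lose lose: 1
  lose lose coat: 1
  lose coat wind: 1
  coat wind coat: 1
  wind coat road: 1
  … (24 more, each ≤ 1)

"wind wood road", 2 times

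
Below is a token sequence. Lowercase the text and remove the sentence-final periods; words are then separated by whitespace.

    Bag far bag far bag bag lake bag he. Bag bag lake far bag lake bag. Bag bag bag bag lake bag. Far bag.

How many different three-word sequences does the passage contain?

24 tokens → 22 trigram windows in total.
Repeated trigrams (each contributes count−1 duplicates):
  bag bag bag: 3
  bag bag lake: 3
  bag far bag: 3
  bag lake bag: 3
8 duplicate windows → 22 − 8 = 14 distinct.

14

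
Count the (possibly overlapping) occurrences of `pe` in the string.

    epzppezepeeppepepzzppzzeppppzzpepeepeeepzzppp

7

Sliding a length-2 window over the 45 characters (44 positions):
  position 5–6: pe
  position 9–10: pe
  position 13–14: pe
  position 15–16: pe
  position 31–32: pe
  position 33–34: pe
  position 36–37: pe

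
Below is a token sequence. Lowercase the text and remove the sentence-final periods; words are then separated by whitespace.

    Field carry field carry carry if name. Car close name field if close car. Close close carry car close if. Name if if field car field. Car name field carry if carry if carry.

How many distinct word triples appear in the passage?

34 tokens → 32 trigram windows in total.
Repeated trigrams (each contributes count−1 duplicates):
  carry if carry: 2
1 duplicate windows → 32 − 1 = 31 distinct.

31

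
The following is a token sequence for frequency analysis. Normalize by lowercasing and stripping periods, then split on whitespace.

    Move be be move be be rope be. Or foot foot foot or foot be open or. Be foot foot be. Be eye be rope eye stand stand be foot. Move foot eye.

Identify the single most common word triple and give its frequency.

Trigram frequencies (highest first):
  move be be: 2
  be be move: 1
  be move be: 1
  be be rope: 1
  be rope be: 1
  rope be or: 1
  … (24 more, each ≤ 1)

"move be be", 2 times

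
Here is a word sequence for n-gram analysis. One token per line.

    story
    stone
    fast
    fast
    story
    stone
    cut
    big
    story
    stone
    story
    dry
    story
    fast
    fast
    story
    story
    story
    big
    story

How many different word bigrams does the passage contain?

13

20 tokens → 19 bigram windows in total.
Repeated bigrams (each contributes count−1 duplicates):
  story stone: 3
  big story: 2
  fast fast: 2
  fast story: 2
  story story: 2
6 duplicate windows → 19 − 6 = 13 distinct.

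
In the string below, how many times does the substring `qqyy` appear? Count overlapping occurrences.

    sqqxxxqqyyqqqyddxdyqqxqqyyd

Sliding a length-4 window over the 27 characters (24 positions):
  position 7–10: qqyy
  position 23–26: qqyy

2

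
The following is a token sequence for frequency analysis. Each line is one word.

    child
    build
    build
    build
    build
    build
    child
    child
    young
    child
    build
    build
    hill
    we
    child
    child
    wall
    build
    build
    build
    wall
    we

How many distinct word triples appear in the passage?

16

22 tokens → 20 trigram windows in total.
Repeated trigrams (each contributes count−1 duplicates):
  build build build: 4
  child build build: 2
4 duplicate windows → 20 − 4 = 16 distinct.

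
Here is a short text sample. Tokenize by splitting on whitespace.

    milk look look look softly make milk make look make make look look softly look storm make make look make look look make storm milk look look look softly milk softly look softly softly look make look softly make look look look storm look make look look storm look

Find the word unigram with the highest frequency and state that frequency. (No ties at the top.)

"look", 23 times

Unigram frequencies (highest first):
  look: 23
  make: 11
  softly: 7
  milk: 4
  storm: 4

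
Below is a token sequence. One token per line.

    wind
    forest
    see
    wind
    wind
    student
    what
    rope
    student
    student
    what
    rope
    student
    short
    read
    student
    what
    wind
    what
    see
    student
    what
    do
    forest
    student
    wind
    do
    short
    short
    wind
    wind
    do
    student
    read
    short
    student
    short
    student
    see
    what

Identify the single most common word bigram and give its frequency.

"student what", 4 times

Bigram frequencies (highest first):
  student what: 4
  wind wind: 2
  what rope: 2
  rope student: 2
  student short: 2
  wind do: 2
  … (24 more, each ≤ 2)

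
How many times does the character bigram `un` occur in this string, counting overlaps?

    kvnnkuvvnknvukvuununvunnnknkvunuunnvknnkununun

Sliding a length-2 window over the 46 characters (45 positions):
  position 17–18: un
  position 19–20: un
  position 22–23: un
  position 30–31: un
  position 33–34: un
  position 41–42: un
  position 43–44: un
  position 45–46: un

8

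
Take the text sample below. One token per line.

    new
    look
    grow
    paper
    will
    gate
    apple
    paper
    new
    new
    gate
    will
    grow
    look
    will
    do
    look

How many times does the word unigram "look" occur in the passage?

3

Scanning the 17 tokens for "look":
  position 2: look
  position 14: look
  position 17: look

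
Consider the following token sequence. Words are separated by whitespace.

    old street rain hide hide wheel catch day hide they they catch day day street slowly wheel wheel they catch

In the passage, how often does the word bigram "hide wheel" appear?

Scanning the 19 overlapping bigram windows for "hide wheel":
  position 5–6: hide wheel

1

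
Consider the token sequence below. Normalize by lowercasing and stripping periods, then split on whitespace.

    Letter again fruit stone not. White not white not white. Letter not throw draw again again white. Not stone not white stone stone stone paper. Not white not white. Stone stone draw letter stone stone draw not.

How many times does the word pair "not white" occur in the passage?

Scanning the 36 overlapping bigram windows for "not white":
  position 5–6: not white
  position 7–8: not white
  position 9–10: not white
  position 20–21: not white
  position 26–27: not white
  position 28–29: not white

6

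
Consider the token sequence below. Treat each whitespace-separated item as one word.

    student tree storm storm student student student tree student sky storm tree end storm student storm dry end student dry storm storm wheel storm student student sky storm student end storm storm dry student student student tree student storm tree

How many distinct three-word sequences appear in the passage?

40 tokens → 38 trigram windows in total.
Repeated trigrams (each contributes count−1 duplicates):
  storm student student: 2
  student sky storm: 2
  student student student: 2
  student student tree: 2
  student tree student: 2
5 duplicate windows → 38 − 5 = 33 distinct.

33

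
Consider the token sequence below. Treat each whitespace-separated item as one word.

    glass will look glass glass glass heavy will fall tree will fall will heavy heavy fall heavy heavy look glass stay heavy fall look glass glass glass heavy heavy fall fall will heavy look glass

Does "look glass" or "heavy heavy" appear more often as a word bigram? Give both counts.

"look glass": 4 occurrences
"heavy heavy": 3 occurrences

"look glass" (4 vs 3)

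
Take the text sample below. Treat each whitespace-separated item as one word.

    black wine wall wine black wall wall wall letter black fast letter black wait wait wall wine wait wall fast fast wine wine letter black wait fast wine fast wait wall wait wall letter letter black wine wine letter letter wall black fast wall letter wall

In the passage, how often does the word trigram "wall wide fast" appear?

0

Scanning the 44 overlapping trigram windows for "wall wide fast":
  (none found)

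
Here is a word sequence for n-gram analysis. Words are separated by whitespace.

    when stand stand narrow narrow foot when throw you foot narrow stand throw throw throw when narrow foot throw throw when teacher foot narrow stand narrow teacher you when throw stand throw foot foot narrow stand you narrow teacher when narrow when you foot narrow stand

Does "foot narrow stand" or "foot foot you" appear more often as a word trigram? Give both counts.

"foot narrow stand" (4 vs 0)

"foot narrow stand": 4 occurrences
"foot foot you": 0 occurrences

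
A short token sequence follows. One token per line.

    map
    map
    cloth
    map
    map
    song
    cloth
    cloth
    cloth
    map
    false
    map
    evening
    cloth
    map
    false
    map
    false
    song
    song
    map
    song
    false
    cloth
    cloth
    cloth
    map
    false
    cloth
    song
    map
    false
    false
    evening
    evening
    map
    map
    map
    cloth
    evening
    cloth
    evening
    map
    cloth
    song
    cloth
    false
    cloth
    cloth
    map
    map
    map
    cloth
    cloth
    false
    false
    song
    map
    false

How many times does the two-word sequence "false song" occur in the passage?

Scanning the 58 overlapping bigram windows for "false song":
  position 18–19: false song
  position 56–57: false song

2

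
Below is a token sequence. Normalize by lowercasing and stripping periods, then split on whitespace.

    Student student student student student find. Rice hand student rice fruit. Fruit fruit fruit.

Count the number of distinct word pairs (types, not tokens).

8

14 tokens → 13 bigram windows in total.
Repeated bigrams (each contributes count−1 duplicates):
  student student: 4
  fruit fruit: 3
5 duplicate windows → 13 − 5 = 8 distinct.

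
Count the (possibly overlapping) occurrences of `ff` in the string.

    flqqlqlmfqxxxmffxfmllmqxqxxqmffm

2

Sliding a length-2 window over the 32 characters (31 positions):
  position 15–16: ff
  position 30–31: ff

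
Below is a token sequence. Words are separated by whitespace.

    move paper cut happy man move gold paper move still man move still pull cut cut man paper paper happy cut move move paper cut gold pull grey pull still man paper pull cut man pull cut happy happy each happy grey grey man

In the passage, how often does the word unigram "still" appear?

Scanning the 44 tokens for "still":
  position 10: still
  position 13: still
  position 30: still

3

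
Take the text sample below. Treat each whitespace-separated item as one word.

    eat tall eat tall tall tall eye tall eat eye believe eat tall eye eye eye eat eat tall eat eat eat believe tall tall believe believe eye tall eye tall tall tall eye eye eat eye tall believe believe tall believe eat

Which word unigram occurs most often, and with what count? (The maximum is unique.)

Unigram frequencies (highest first):
  tall: 15
  eat: 11
  eye: 10
  believe: 7

"tall", 15 times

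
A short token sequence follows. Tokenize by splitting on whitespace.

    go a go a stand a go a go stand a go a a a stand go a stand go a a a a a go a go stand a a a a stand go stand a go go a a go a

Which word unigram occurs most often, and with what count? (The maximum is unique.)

Unigram frequencies (highest first):
  a: 23
  go: 13
  stand: 7

"a", 23 times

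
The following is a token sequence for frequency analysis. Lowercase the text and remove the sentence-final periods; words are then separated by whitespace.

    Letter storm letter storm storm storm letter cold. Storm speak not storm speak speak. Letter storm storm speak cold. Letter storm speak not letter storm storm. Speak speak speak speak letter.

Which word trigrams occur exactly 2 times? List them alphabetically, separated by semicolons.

Trigram counts meeting the condition (exactly 2 times):
  speak speak letter: 2
  speak speak speak: 2
  storm speak not: 2
  storm speak speak: 2
  storm storm speak: 2

speak speak letter; speak speak speak; storm speak not; storm speak speak; storm storm speak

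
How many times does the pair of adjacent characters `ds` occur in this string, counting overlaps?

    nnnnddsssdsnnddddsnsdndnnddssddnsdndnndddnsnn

Sliding a length-2 window over the 45 characters (44 positions):
  position 6–7: ds
  position 10–11: ds
  position 17–18: ds
  position 27–28: ds

4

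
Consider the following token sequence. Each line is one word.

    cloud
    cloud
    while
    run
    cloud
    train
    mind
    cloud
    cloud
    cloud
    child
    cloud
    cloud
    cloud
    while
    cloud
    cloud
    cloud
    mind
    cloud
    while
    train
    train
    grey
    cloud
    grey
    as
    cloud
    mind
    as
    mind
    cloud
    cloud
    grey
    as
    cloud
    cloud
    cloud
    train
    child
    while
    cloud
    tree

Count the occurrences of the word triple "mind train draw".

0

Scanning the 41 overlapping trigram windows for "mind train draw":
  (none found)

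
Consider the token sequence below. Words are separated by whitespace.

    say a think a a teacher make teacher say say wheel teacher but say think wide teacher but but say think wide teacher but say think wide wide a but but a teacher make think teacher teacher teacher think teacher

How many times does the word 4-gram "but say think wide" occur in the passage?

Scanning the 37 overlapping 4-gram windows for "but say think wide":
  position 13–16: but say think wide
  position 19–22: but say think wide
  position 24–27: but say think wide

3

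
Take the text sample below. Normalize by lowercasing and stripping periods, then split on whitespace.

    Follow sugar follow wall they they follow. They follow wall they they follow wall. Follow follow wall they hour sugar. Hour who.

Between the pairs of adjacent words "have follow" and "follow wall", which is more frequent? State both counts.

"have follow": 0 occurrences
"follow wall": 4 occurrences

"follow wall" (4 vs 0)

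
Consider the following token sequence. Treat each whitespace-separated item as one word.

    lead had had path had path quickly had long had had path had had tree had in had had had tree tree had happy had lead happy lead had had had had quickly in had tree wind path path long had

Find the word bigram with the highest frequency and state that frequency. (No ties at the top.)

Bigram frequencies (highest first):
  had had: 8
  had path: 3
  had tree: 3
  lead had: 2
  path had: 2
  long had: 2
  … (18 more, each ≤ 2)

"had had", 8 times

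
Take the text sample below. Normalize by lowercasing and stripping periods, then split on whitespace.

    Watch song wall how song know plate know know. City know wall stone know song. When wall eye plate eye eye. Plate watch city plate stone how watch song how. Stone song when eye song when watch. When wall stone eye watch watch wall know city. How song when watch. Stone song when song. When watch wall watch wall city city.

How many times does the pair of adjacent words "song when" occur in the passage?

Scanning the 60 overlapping bigram windows for "song when":
  position 15–16: song when
  position 32–33: song when
  position 35–36: song when
  position 48–49: song when
  position 52–53: song when
  position 54–55: song when

6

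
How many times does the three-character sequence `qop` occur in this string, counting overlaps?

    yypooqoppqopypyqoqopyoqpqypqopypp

Sliding a length-3 window over the 33 characters (31 positions):
  position 6–8: qop
  position 10–12: qop
  position 18–20: qop
  position 28–30: qop

4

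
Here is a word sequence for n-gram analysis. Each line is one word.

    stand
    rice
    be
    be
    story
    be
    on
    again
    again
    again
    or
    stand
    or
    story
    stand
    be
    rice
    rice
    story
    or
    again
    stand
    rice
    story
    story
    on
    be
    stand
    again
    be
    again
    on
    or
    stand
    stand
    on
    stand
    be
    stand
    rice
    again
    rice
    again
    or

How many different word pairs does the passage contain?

34

44 tokens → 43 bigram windows in total.
Repeated bigrams (each contributes count−1 duplicates):
  stand rice: 3
  again again: 2
  again or: 2
  be stand: 2
  or stand: 2
  rice again: 2
  rice story: 2
  stand be: 2
9 duplicate windows → 43 − 9 = 34 distinct.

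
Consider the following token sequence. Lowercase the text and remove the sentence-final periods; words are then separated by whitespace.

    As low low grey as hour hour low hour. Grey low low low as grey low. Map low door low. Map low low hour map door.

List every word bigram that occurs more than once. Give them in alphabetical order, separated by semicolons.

Bigram counts meeting the condition (more than once):
  grey low: 2
  low hour: 2
  low low: 4
  low map: 2
  map low: 2

grey low; low hour; low low; low map; map low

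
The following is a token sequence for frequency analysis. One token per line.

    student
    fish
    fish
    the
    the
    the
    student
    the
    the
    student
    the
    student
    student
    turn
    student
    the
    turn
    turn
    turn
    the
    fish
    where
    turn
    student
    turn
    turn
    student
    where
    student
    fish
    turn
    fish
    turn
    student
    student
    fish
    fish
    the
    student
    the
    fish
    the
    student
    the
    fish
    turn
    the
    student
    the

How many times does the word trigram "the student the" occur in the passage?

5

Scanning the 47 overlapping trigram windows for "the student the":
  position 6–8: the student the
  position 9–11: the student the
  position 38–40: the student the
  position 42–44: the student the
  position 47–49: the student the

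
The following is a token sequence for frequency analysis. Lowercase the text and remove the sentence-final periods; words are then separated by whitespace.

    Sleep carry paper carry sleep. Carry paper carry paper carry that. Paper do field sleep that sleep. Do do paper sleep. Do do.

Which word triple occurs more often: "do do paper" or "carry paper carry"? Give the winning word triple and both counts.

"carry paper carry" (3 vs 1)

"do do paper": 1 occurrence
"carry paper carry": 3 occurrences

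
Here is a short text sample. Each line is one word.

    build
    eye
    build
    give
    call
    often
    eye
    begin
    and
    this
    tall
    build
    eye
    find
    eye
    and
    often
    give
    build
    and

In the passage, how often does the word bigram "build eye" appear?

Scanning the 19 overlapping bigram windows for "build eye":
  position 1–2: build eye
  position 12–13: build eye

2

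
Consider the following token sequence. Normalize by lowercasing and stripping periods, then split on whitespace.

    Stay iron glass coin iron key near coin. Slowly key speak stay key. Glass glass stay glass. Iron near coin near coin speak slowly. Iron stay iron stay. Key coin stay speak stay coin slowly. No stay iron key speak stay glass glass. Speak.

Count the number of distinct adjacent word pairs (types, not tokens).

30

44 tokens → 43 bigram windows in total.
Repeated bigrams (each contributes count−1 duplicates):
  near coin: 3
  speak stay: 3
  stay iron: 3
  coin slowly: 2
  glass glass: 2
  iron key: 2
  iron stay: 2
  key speak: 2
  … (2 more repeated)
13 duplicate windows → 43 − 13 = 30 distinct.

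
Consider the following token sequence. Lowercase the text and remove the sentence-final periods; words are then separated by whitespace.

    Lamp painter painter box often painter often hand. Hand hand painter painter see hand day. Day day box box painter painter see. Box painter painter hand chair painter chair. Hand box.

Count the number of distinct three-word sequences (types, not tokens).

27

31 tokens → 29 trigram windows in total.
Repeated trigrams (each contributes count−1 duplicates):
  box painter painter: 2
  painter painter see: 2
2 duplicate windows → 29 − 2 = 27 distinct.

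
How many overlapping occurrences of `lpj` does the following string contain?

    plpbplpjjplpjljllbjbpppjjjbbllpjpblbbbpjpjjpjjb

3

Sliding a length-3 window over the 47 characters (45 positions):
  position 6–8: lpj
  position 11–13: lpj
  position 30–32: lpj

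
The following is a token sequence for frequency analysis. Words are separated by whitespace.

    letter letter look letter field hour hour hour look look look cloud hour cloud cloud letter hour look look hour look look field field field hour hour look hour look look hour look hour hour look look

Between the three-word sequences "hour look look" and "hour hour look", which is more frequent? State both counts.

"hour look look" (5 vs 3)

"hour look look": 5 occurrences
"hour hour look": 3 occurrences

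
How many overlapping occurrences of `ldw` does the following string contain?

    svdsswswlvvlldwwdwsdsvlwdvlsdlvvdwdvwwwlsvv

1

Sliding a length-3 window over the 43 characters (41 positions):
  position 13–15: ldw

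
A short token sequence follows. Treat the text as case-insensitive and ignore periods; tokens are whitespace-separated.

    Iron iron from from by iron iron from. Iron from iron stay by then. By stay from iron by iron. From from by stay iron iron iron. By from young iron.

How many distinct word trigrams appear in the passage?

31 tokens → 29 trigram windows in total.
Repeated trigrams (each contributes count−1 duplicates):
  from from by: 2
  iron from from: 2
  iron from iron: 2
  iron iron from: 2
4 duplicate windows → 29 − 4 = 25 distinct.

25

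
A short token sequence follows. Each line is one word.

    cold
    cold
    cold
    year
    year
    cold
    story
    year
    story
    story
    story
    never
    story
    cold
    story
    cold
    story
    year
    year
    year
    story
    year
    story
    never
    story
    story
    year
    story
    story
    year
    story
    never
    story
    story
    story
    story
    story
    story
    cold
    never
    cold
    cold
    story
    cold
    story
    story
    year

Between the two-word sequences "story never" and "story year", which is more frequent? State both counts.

"story year" (6 vs 3)

"story never": 3 occurrences
"story year": 6 occurrences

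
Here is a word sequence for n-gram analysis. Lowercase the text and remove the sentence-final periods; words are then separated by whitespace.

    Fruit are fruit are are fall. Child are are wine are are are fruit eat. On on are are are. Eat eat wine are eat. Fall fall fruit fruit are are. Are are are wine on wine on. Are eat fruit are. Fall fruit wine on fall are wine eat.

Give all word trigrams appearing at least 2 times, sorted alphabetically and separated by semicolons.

are are are; are are wine; fruit are are

Trigram counts meeting the condition (at least 2 times):
  are are are: 5
  are are wine: 2
  fruit are are: 2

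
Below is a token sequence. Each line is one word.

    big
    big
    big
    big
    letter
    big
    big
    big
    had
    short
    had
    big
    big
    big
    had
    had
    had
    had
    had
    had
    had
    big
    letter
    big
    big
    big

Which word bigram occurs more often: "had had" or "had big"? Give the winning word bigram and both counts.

"had had" (6 vs 2)

"had had": 6 occurrences
"had big": 2 occurrences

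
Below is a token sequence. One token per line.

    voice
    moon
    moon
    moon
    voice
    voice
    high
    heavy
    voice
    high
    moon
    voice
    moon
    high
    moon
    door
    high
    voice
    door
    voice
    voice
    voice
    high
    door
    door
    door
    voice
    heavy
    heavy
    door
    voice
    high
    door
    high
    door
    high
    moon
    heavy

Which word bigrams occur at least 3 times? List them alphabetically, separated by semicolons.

door high; door voice; high door; high moon; voice high; voice voice

Bigram counts meeting the condition (at least 3 times):
  door high: 3
  door voice: 3
  high door: 3
  high moon: 3
  voice high: 4
  voice voice: 3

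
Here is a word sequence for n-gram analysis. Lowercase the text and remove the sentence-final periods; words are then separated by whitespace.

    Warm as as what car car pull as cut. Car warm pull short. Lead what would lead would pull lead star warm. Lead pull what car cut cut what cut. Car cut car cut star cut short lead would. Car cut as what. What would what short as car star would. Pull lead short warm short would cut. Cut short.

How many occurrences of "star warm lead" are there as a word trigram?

Scanning the 58 overlapping trigram windows for "star warm lead":
  position 21–23: star warm lead

1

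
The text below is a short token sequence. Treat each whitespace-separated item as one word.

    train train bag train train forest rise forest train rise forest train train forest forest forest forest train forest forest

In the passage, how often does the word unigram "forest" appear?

9

Scanning the 20 tokens for "forest":
  position 6: forest
  position 8: forest
  position 11: forest
  position 14: forest
  position 15: forest
  position 16: forest
  position 17: forest
  position 19: forest
  position 20: forest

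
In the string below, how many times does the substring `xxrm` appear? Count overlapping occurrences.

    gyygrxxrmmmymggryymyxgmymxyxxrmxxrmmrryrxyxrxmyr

3

Sliding a length-4 window over the 48 characters (45 positions):
  position 6–9: xxrm
  position 28–31: xxrm
  position 32–35: xxrm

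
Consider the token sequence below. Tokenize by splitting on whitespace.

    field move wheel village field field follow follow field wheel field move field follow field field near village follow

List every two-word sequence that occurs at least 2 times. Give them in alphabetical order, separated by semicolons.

Bigram counts meeting the condition (at least 2 times):
  field field: 2
  field follow: 2
  field move: 2
  follow field: 2

field field; field follow; field move; follow field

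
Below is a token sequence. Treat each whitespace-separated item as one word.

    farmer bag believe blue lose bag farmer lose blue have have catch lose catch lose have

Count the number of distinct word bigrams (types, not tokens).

14

16 tokens → 15 bigram windows in total.
Repeated bigrams (each contributes count−1 duplicates):
  catch lose: 2
1 duplicate windows → 15 − 1 = 14 distinct.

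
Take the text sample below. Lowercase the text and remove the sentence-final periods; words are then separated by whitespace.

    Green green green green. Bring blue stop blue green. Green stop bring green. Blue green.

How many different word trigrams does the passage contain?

15 tokens → 13 trigram windows in total.
Repeated trigrams (each contributes count−1 duplicates):
  green green green: 2
1 duplicate windows → 13 − 1 = 12 distinct.

12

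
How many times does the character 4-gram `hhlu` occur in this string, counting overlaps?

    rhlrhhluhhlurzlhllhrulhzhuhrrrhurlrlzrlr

2

Sliding a length-4 window over the 40 characters (37 positions):
  position 5–8: hhlu
  position 9–12: hhlu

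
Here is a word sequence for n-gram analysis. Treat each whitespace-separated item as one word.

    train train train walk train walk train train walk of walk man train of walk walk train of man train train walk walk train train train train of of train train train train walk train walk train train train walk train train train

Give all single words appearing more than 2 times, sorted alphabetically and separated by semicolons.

Unigram counts meeting the condition (more than 2 times):
  of: 5
  train: 25
  walk: 11

of; train; walk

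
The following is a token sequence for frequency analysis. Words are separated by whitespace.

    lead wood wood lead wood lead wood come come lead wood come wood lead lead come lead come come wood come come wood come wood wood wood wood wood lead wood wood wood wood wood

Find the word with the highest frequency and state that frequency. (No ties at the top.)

Unigram frequencies (highest first):
  wood: 18
  come: 9
  lead: 8

"wood", 18 times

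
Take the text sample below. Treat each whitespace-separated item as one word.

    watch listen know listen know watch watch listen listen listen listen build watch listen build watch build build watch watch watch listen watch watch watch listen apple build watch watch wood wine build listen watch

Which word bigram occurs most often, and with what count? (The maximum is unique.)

Bigram frequencies (highest first):
  watch watch: 6
  watch listen: 5
  build watch: 4
  listen listen: 3
  listen know: 2
  listen build: 2
  … (11 more, each ≤ 2)

"watch watch", 6 times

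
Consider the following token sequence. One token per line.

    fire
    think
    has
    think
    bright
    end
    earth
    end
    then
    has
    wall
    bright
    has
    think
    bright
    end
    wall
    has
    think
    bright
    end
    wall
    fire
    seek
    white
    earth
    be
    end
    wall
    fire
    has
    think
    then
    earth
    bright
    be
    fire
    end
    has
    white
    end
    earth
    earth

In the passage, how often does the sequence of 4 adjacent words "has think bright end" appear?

3

Scanning the 40 overlapping 4-gram windows for "has think bright end":
  position 3–6: has think bright end
  position 13–16: has think bright end
  position 18–21: has think bright end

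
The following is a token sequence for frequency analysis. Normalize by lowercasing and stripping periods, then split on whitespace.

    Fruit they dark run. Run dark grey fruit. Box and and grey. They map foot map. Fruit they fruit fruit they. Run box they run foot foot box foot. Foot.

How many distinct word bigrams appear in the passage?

30 tokens → 29 bigram windows in total.
Repeated bigrams (each contributes count−1 duplicates):
  fruit they: 3
  foot foot: 2
  they run: 2
4 duplicate windows → 29 − 4 = 25 distinct.

25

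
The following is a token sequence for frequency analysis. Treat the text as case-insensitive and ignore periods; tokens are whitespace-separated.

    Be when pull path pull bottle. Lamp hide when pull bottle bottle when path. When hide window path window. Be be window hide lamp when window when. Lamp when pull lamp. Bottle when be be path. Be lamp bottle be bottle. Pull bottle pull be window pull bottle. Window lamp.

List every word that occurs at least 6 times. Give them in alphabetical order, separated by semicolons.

Unigram counts meeting the condition (at least 6 times):
  be: 8
  bottle: 8
  lamp: 6
  pull: 7
  when: 8
  window: 6

be; bottle; lamp; pull; when; window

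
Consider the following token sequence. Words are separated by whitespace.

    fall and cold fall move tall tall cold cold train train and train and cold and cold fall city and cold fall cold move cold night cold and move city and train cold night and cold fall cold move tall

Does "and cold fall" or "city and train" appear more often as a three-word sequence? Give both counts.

"and cold fall" (4 vs 1)

"and cold fall": 4 occurrences
"city and train": 1 occurrence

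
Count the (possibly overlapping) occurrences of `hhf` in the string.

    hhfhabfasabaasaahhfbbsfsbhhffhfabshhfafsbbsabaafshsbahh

4

Sliding a length-3 window over the 55 characters (53 positions):
  position 1–3: hhf
  position 17–19: hhf
  position 26–28: hhf
  position 35–37: hhf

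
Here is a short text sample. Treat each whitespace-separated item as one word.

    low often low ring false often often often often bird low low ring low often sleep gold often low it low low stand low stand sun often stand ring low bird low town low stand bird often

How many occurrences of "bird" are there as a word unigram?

Scanning the 37 tokens for "bird":
  position 10: bird
  position 31: bird
  position 36: bird

3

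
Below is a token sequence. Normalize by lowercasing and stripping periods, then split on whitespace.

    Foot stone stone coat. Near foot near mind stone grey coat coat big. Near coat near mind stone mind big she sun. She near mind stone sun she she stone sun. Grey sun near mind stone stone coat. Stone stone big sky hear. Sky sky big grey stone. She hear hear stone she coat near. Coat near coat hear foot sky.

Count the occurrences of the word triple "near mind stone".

4

Scanning the 59 overlapping trigram windows for "near mind stone":
  position 7–9: near mind stone
  position 16–18: near mind stone
  position 24–26: near mind stone
  position 34–36: near mind stone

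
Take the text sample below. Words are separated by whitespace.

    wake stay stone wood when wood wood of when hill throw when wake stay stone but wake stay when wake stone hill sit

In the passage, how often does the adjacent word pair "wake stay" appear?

3

Scanning the 22 overlapping bigram windows for "wake stay":
  position 1–2: wake stay
  position 13–14: wake stay
  position 17–18: wake stay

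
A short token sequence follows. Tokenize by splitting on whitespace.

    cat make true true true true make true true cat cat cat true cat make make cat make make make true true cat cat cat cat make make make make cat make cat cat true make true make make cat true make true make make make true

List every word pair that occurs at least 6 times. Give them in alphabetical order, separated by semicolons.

Bigram counts meeting the condition (at least 6 times):
  cat cat: 6
  make make: 9
  make true: 6

cat cat; make make; make true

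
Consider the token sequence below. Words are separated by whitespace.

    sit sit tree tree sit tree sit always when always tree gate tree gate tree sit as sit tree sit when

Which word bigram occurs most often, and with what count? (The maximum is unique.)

Bigram frequencies (highest first):
  tree sit: 4
  sit tree: 3
  tree gate: 2
  gate tree: 2
  sit sit: 1
  tree tree: 1
  … (7 more, each ≤ 1)

"tree sit", 4 times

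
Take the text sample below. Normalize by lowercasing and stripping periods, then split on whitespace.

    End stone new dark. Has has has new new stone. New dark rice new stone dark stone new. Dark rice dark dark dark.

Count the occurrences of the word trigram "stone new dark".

Scanning the 21 overlapping trigram windows for "stone new dark":
  position 2–4: stone new dark
  position 10–12: stone new dark
  position 17–19: stone new dark

3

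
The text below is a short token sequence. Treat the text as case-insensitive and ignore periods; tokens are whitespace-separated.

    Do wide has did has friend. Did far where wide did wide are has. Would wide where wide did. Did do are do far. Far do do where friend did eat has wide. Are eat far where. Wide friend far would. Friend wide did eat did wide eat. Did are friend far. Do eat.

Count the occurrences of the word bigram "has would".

Scanning the 53 overlapping bigram windows for "has would":
  position 14–15: has would

1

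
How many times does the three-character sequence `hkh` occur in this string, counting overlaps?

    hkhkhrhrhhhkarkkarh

2

Sliding a length-3 window over the 19 characters (17 positions):
  position 1–3: hkh
  position 3–5: hkh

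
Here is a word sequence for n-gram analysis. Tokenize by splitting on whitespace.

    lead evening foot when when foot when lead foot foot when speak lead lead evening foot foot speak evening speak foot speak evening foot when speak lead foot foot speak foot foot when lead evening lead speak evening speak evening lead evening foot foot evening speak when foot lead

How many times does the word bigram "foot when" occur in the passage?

Scanning the 48 overlapping bigram windows for "foot when":
  position 3–4: foot when
  position 6–7: foot when
  position 10–11: foot when
  position 24–25: foot when
  position 32–33: foot when

5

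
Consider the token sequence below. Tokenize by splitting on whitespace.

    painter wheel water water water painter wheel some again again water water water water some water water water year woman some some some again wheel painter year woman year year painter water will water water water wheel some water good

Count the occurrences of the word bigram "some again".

Scanning the 39 overlapping bigram windows for "some again":
  position 8–9: some again
  position 23–24: some again

2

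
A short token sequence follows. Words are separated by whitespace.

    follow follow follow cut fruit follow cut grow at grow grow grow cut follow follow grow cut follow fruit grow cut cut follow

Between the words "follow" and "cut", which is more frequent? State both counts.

"follow": 8 occurrences
"cut": 6 occurrences

"follow" (8 vs 6)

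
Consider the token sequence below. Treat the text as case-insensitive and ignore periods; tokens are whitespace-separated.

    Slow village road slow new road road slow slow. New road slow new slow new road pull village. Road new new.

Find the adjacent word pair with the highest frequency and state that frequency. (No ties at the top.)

Bigram frequencies (highest first):
  slow new: 4
  road slow: 3
  new road: 3
  village road: 2
  slow village: 1
  road road: 1
  … (6 more, each ≤ 1)

"slow new", 4 times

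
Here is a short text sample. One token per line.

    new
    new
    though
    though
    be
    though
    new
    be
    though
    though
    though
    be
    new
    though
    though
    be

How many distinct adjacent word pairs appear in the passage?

8

16 tokens → 15 bigram windows in total.
Repeated bigrams (each contributes count−1 duplicates):
  though though: 4
  though be: 3
  be though: 2
  new though: 2
7 duplicate windows → 15 − 7 = 8 distinct.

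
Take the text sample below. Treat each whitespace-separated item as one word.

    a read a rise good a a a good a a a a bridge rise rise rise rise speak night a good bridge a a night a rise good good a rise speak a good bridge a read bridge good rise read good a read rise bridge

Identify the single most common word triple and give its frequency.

Trigram frequencies (highest first):
  a a a: 3
  a rise good: 2
  good a a: 2
  rise rise rise: 2
  a good bridge: 2
  good bridge a: 2
  … (32 more, each ≤ 1)

"a a a", 3 times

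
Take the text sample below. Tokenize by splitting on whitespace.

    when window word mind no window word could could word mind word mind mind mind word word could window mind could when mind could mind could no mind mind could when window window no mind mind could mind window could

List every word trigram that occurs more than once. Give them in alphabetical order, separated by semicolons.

mind could mind; mind could when; mind mind could; no mind mind

Trigram counts meeting the condition (more than once):
  mind could mind: 2
  mind could when: 2
  mind mind could: 2
  no mind mind: 2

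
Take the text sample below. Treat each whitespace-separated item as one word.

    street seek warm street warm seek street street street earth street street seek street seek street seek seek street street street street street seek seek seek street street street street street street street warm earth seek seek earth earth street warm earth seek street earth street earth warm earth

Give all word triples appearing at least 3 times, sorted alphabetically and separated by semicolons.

Trigram counts meeting the condition (at least 3 times):
  seek street street: 3
  street street street: 9

seek street street; street street street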